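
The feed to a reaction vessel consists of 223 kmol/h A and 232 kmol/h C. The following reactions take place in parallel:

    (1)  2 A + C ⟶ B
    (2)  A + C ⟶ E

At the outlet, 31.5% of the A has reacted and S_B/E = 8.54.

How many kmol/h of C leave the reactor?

Conversion of A: A consumed = 0.315 × 223 = 70.25 kmol/h = 2ξ₁ + 1ξ₂.
Selectivity: 1ξ₁ / (1ξ₂) = 8.54 → ξ₁ = 8.54 ξ₂.
Substitute: (2·8.54 + 1) ξ₂ = 70.25 → ξ₂ = 3.885 kmol/h, ξ₁ = 33.18 kmol/h.
Outlet amounts (n = n₀ + Σ ν·ξ):
  A: 223 − 2(33.18) − 1(3.885) = 152.8
  C: 232 − 1(33.18) − 1(3.885) = 194.9
  B: 0 + 1(33.18) = 33.18
  E: 0 + 1(3.885) = 3.885

195 kmol/h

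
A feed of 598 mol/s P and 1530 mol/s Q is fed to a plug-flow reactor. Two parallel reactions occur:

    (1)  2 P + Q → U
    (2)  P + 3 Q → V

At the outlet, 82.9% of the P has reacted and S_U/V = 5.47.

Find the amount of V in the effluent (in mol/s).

41.5 mol/s

Conversion of P: P consumed = 0.829 × 598 = 495.7 mol/s = 2ξ₁ + 1ξ₂.
Selectivity: 1ξ₁ / (1ξ₂) = 5.47 → ξ₁ = 5.47 ξ₂.
Substitute: (2·5.47 + 1) ξ₂ = 495.7 → ξ₂ = 41.52 mol/s, ξ₁ = 227.1 mol/s.
Outlet amounts (n = n₀ + Σ ν·ξ):
  P: 598 − 2(227.1) − 1(41.52) = 102.3
  Q: 1530 − 1(227.1) − 3(41.52) = 1178
  U: 0 + 1(227.1) = 227.1
  V: 0 + 1(41.52) = 41.52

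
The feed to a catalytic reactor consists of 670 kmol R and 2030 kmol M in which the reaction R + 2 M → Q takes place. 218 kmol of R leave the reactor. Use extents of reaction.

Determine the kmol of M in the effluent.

For R: n = n₀ − 1ξ → 218 = 670 − 1ξ, giving ξ = 452 kmol.
Outlet amounts (n = n₀ + ν ξ):
  R: 670 − 1(452) = 218
  M: 2030 − 2(452) = 1126
  Q: 0 + 1(452) = 452

1130 kmol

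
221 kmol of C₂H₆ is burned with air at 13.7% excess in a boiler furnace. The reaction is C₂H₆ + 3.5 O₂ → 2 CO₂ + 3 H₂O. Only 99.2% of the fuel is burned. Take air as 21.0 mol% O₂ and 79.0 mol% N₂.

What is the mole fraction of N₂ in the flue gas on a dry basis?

Stoichiometric O₂ = 3.5 × 221 = 773.5 kmol; O₂ fed = 773.5 × 1.137 = 879.5 kmol.
N₂ fed = 879.5 × 79/21 = 3308 kmol.
Fuel reacted = 0.992 × 221 → ξ = 219.2 kmol.
Outlet (n = n₀ + ν ξ):
  C₂H₆: 221 − 1(219.2) = 1.768
  O₂: 879.5 − 3.5(219.2) = 112.2
  N₂: 3308 (inert)
  CO₂: 0 + 2(219.2) = 438.5
  H₂O: 0 + 3(219.2) = 657.7
Dry total = 3861 kmol; y_N₂ (dry) = 3308 / 3861 = 0.8569.

0.857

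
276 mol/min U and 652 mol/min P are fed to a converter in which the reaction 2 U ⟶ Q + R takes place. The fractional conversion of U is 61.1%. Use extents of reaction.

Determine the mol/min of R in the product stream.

U reacted = 0.611 × 276 = 168.6 mol/min; ν_U = −2, so ξ = 168.6/2 = 84.32 mol/min.
Outlet amounts (n = n₀ + ν ξ):
  U: 276 − 2(84.32) = 107.4
  Q: 0 + 1(84.32) = 84.32
  R: 0 + 1(84.32) = 84.32
  P: 652 (inert)

84.3 mol/min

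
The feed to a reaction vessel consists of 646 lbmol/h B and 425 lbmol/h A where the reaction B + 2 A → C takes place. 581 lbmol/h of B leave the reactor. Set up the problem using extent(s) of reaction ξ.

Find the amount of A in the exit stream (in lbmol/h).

For B: n = n₀ − 1ξ → 581 = 646 − 1ξ, giving ξ = 65 lbmol/h.
Outlet amounts (n = n₀ + ν ξ):
  B: 646 − 1(65) = 581
  A: 425 − 2(65) = 295
  C: 0 + 1(65) = 65

295 lbmol/h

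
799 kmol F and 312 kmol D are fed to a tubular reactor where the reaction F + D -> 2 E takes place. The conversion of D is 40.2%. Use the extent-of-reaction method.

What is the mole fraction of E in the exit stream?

D reacted = 0.402 × 312 = 125.4 kmol; ν_D = −1, so ξ = 125.4/1 = 125.4 kmol.
Outlet amounts (n = n₀ + ν ξ):
  F: 799 − 1(125.4) = 673.6
  D: 312 − 1(125.4) = 186.6
  E: 0 + 2(125.4) = 250.8
Total out = 1111 kmol; y_E = 250.8 / 1111 = 0.2258.

0.226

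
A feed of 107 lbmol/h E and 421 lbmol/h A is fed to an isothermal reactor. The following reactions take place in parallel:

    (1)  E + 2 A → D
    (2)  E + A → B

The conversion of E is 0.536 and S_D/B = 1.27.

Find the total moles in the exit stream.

439 lbmol/h

Conversion of E: E consumed = 0.536 × 107 = 57.35 lbmol/h = 1ξ₁ + 1ξ₂.
Selectivity: 1ξ₁ / (1ξ₂) = 1.27 → ξ₁ = 1.27 ξ₂.
Substitute: (1·1.27 + 1) ξ₂ = 57.35 → ξ₂ = 25.27 lbmol/h, ξ₁ = 32.09 lbmol/h.
Outlet amounts (n = n₀ + Σ ν·ξ):
  E: 107 − 1(32.09) − 1(25.27) = 49.65
  A: 421 − 2(32.09) − 1(25.27) = 331.6
  D: 0 + 1(32.09) = 32.09
  B: 0 + 1(25.27) = 25.27
Total out = 49.65 + 331.6 + 32.09 + 25.27 = 438.6 lbmol/h.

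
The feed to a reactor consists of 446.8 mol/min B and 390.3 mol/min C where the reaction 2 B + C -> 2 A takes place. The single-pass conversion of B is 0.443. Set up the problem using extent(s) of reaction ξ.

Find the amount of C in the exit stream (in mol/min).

B reacted = 0.443 × 446.8 = 197.9 mol/min; ν_B = −2, so ξ = 197.9/2 = 98.97 mol/min.
Outlet amounts (n = n₀ + ν ξ):
  B: 446.8 − 2(98.97) = 248.9
  C: 390.3 − 1(98.97) = 291.3
  A: 0 + 2(98.97) = 197.9

291 mol/min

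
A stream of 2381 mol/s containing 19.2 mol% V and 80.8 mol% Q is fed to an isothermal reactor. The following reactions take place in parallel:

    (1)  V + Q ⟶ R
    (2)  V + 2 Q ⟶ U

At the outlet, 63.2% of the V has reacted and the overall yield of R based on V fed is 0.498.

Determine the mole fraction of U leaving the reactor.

Yield of R: 1ξ₁ / 457.2 = 0.498 → ξ₁ = 227.7 mol/s.
Conversion of V: 1ξ₁ + 1ξ₂ = 0.632 × 457.2 = 288.9 → ξ₂ = 61.26 mol/s.
Outlet amounts (n = n₀ + Σ ν·ξ):
  V: 457.2 − 1(227.7) − 1(61.26) = 168.2
  Q: 1924 − 1(227.7) − 2(61.26) = 1574
  R: 0 + 1(227.7) = 227.7
  U: 0 + 1(61.26) = 61.26
Total out = 2031 mol/s; y_U = 61.26 / 2031 = 0.03016.

0.0302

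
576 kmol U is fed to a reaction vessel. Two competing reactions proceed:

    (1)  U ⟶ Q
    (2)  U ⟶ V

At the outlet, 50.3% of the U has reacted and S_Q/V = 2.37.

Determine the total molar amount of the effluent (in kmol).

576 kmol

Conversion of U: U consumed = 0.503 × 576 = 289.7 kmol = 1ξ₁ + 1ξ₂.
Selectivity: 1ξ₁ / (1ξ₂) = 2.37 → ξ₁ = 2.37 ξ₂.
Substitute: (1·2.37 + 1) ξ₂ = 289.7 → ξ₂ = 85.97 kmol, ξ₁ = 203.8 kmol.
Outlet amounts (n = n₀ + Σ ν·ξ):
  U: 576 − 1(203.8) − 1(85.97) = 286.3
  Q: 0 + 1(203.8) = 203.8
  V: 0 + 1(85.97) = 85.97
Total out = 286.3 + 203.8 + 85.97 = 576 kmol.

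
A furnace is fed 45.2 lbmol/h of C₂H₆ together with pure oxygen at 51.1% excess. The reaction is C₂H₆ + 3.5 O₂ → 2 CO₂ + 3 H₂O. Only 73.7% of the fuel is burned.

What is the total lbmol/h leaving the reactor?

Stoichiometric O₂ = 3.5 × 45.2 = 158.2 lbmol/h; O₂ fed = 158.2 × 1.511 = 239 lbmol/h.
Fuel reacted = 0.737 × 45.2 → ξ = 33.31 lbmol/h.
Outlet (n = n₀ + ν ξ):
  C₂H₆: 45.2 − 1(33.31) = 11.89
  O₂: 239 − 3.5(33.31) = 122.4
  CO₂: 0 + 2(33.31) = 66.62
  H₂O: 0 + 3(33.31) = 99.94
Total out = 11.89 + 122.4 + 66.62 + 99.94 = 300.9 lbmol/h.

301 lbmol/h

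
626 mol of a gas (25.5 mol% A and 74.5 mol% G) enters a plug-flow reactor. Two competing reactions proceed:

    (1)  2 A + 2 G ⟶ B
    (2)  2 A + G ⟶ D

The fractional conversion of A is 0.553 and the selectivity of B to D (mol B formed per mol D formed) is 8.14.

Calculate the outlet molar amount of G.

Conversion of A: A consumed = 0.553 × 159.6 = 88.28 mol = 2ξ₁ + 2ξ₂.
Selectivity: 1ξ₁ / (1ξ₂) = 8.14 → ξ₁ = 8.14 ξ₂.
Substitute: (2·8.14 + 2) ξ₂ = 88.28 → ξ₂ = 4.829 mol, ξ₁ = 39.31 mol.
Outlet amounts (n = n₀ + Σ ν·ξ):
  A: 159.6 − 2(39.31) − 2(4.829) = 71.35
  G: 466.4 − 2(39.31) − 1(4.829) = 382.9
  B: 0 + 1(39.31) = 39.31
  D: 0 + 1(4.829) = 4.829

383 mol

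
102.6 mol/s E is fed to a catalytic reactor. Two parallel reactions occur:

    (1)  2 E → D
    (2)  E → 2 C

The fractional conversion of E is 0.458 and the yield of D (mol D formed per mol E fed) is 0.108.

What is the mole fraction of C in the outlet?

0.427

Yield of D: 1ξ₁ / 102.6 = 0.108 → ξ₁ = 11.08 mol/s.
Conversion of E: 2ξ₁ + 1ξ₂ = 0.458 × 102.6 = 46.99 → ξ₂ = 24.83 mol/s.
Outlet amounts (n = n₀ + Σ ν·ξ):
  E: 102.6 − 2(11.08) − 1(24.83) = 55.61
  D: 0 + 1(11.08) = 11.08
  C: 0 + 2(24.83) = 49.66
Total out = 116.3 mol/s; y_C = 49.66 / 116.3 = 0.4268.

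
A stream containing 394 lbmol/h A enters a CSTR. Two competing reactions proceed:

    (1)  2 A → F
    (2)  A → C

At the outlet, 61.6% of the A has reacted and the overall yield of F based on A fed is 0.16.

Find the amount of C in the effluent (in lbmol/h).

117 lbmol/h

Yield of F: 1ξ₁ / 394 = 0.16 → ξ₁ = 63.04 lbmol/h.
Conversion of A: 2ξ₁ + 1ξ₂ = 0.616 × 394 = 242.7 → ξ₂ = 116.6 lbmol/h.
Outlet amounts (n = n₀ + Σ ν·ξ):
  A: 394 − 2(63.04) − 1(116.6) = 151.3
  F: 0 + 1(63.04) = 63.04
  C: 0 + 1(116.6) = 116.6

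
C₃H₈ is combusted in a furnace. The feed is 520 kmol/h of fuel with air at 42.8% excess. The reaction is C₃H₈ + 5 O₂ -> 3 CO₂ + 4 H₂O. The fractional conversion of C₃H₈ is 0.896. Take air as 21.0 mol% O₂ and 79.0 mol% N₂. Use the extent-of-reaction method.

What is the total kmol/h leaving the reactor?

18700 kmol/h

Stoichiometric O₂ = 5 × 520 = 2600 kmol/h; O₂ fed = 2600 × 1.428 = 3713 kmol/h.
N₂ fed = 3713 × 79/21 = 13970 kmol/h.
Fuel reacted = 0.896 × 520 → ξ = 465.9 kmol/h.
Outlet (n = n₀ + ν ξ):
  C₃H₈: 520 − 1(465.9) = 54.08
  O₂: 3713 − 5(465.9) = 1383
  N₂: 13970 (inert)
  CO₂: 0 + 3(465.9) = 1398
  H₂O: 0 + 4(465.9) = 1864
Total out = 54.08 + 1383 + 13970 + 1398 + 1864 = 18670 kmol/h.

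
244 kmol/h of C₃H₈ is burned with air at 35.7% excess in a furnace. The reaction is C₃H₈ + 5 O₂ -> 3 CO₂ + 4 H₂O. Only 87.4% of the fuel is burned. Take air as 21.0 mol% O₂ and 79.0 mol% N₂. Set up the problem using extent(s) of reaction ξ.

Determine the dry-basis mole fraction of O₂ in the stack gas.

Stoichiometric O₂ = 5 × 244 = 1220 kmol/h; O₂ fed = 1220 × 1.357 = 1656 kmol/h.
N₂ fed = 1656 × 79/21 = 6228 kmol/h.
Fuel reacted = 0.874 × 244 → ξ = 213.3 kmol/h.
Outlet (n = n₀ + ν ξ):
  C₃H₈: 244 − 1(213.3) = 30.74
  O₂: 1656 − 5(213.3) = 589.3
  N₂: 6228 (inert)
  CO₂: 0 + 3(213.3) = 639.8
  H₂O: 0 + 4(213.3) = 853
Dry total = 7488 kmol/h; y_O₂ (dry) = 589.3 / 7488 = 0.0787.

0.0787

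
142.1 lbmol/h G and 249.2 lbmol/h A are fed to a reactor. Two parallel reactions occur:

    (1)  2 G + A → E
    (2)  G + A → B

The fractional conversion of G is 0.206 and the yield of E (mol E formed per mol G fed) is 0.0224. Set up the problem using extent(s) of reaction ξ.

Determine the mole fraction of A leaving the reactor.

0.616

Yield of E: 1ξ₁ / 142.1 = 0.0224 → ξ₁ = 3.183 lbmol/h.
Conversion of G: 2ξ₁ + 1ξ₂ = 0.206 × 142.1 = 29.27 → ξ₂ = 22.91 lbmol/h.
Outlet amounts (n = n₀ + Σ ν·ξ):
  G: 142.1 − 2(3.183) − 1(22.91) = 112.8
  A: 249.2 − 1(3.183) − 1(22.91) = 223.1
  E: 0 + 1(3.183) = 3.183
  B: 0 + 1(22.91) = 22.91
Total out = 362 lbmol/h; y_A = 223.1 / 362 = 0.6163.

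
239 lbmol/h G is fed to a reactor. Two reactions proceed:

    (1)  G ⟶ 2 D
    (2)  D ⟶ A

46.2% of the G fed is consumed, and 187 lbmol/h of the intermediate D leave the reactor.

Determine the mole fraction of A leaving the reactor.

Conversion of G: G consumed = 1ξ₁ = 0.462 × 239 → ξ₁ = 110.4 lbmol/h.
D balance: n_D = 0 + 2ξ₁ − 1ξ₂ = 187 → ξ₂ = (2·110.4 − 187)/1 = 33.84 lbmol/h.
Outlet amounts (n = n₀ + Σ ν·ξ):
  G: 239 − 1(110.4) = 128.6
  D: 0 + 2(110.4) − 1(33.84) = 187
  A: 0 + 1(33.84) = 33.84
Total out = 349.4 lbmol/h; y_A = 33.84 / 349.4 = 0.09684.

0.0968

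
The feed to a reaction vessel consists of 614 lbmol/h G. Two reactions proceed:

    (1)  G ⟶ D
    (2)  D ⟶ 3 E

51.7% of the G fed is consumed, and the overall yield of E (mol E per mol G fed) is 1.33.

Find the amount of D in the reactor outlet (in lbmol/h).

Conversion of G: G consumed = 1ξ₁ = 0.517 × 614 → ξ₁ = 317.4 lbmol/h.
Yield of E: 3ξ₂ / 614 = 1.33 → ξ₂ = 272.2 lbmol/h.
Outlet amounts (n = n₀ + Σ ν·ξ):
  G: 614 − 1(317.4) = 296.6
  D: 0 + 1(317.4) − 1(272.2) = 45.23
  E: 0 + 3(272.2) = 816.6

45.2 lbmol/h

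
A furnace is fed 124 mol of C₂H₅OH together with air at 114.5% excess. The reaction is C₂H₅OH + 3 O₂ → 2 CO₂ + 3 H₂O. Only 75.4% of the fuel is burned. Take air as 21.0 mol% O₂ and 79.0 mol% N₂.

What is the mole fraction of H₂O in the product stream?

0.0698

Stoichiometric O₂ = 3 × 124 = 372 mol; O₂ fed = 372 × 2.145 = 797.9 mol.
N₂ fed = 797.9 × 79/21 = 3002 mol.
Fuel reacted = 0.754 × 124 → ξ = 93.5 mol.
Outlet (n = n₀ + ν ξ):
  C₂H₅OH: 124 − 1(93.5) = 30.5
  O₂: 797.9 − 3(93.5) = 517.5
  N₂: 3002 (inert)
  CO₂: 0 + 2(93.5) = 187
  H₂O: 0 + 3(93.5) = 280.5
Total out = 4017 mol; y_H₂O = 280.5 / 4017 = 0.06982.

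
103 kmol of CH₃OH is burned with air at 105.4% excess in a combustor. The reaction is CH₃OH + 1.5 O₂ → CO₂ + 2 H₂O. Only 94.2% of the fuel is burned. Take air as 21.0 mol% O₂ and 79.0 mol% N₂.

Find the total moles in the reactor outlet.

Stoichiometric O₂ = 1.5 × 103 = 154.5 kmol; O₂ fed = 154.5 × 2.054 = 317.3 kmol.
N₂ fed = 317.3 × 79/21 = 1194 kmol.
Fuel reacted = 0.942 × 103 → ξ = 97.03 kmol.
Outlet (n = n₀ + ν ξ):
  CH₃OH: 103 − 1(97.03) = 5.974
  O₂: 317.3 − 1.5(97.03) = 171.8
  N₂: 1194 (inert)
  CO₂: 0 + 1(97.03) = 97.03
  H₂O: 0 + 2(97.03) = 194.1
Total out = 5.974 + 171.8 + 1194 + 97.03 + 194.1 = 1663 kmol.

1660 kmol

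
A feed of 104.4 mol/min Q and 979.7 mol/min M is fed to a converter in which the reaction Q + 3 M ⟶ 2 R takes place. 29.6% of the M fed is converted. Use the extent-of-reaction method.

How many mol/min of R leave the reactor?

193 mol/min

M reacted = 0.296 × 979.7 = 290 mol/min; ν_M = −3, so ξ = 290/3 = 96.66 mol/min.
Outlet amounts (n = n₀ + ν ξ):
  Q: 104.4 − 1(96.66) = 7.736
  M: 979.7 − 3(96.66) = 689.7
  R: 0 + 2(96.66) = 193.3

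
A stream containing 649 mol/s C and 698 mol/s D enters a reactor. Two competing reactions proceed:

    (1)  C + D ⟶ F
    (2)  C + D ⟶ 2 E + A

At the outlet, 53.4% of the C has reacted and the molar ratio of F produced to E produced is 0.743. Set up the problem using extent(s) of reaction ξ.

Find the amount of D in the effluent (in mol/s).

351 mol/s

Conversion of C: C consumed = 0.534 × 649 = 346.6 mol/s = 1ξ₁ + 1ξ₂.
Selectivity: 1ξ₁ / (2ξ₂) = 0.743 → ξ₁ = 1.486 ξ₂.
Substitute: (1·1.486 + 1) ξ₂ = 346.6 → ξ₂ = 139.4 mol/s, ξ₁ = 207.2 mol/s.
Outlet amounts (n = n₀ + Σ ν·ξ):
  C: 649 − 1(207.2) − 1(139.4) = 302.4
  D: 698 − 1(207.2) − 1(139.4) = 351.4
  F: 0 + 1(207.2) = 207.2
  E: 0 + 2(139.4) = 278.8
  A: 0 + 1(139.4) = 139.4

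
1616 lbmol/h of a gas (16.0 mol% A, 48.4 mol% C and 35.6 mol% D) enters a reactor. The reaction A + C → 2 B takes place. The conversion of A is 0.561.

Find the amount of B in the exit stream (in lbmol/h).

A reacted = 0.561 × 258.6 = 145.1 lbmol/h; ν_A = −1, so ξ = 145.1/1 = 145.1 lbmol/h.
Outlet amounts (n = n₀ + ν ξ):
  A: 258.6 − 1(145.1) = 113.5
  C: 782.1 − 1(145.1) = 637.1
  B: 0 + 2(145.1) = 290.1
  D: 575.3 (inert)

290 lbmol/h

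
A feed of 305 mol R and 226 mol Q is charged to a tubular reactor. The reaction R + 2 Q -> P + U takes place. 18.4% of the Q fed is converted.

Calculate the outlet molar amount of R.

284 mol

Q reacted = 0.184 × 226 = 41.58 mol; ν_Q = −2, so ξ = 41.58/2 = 20.79 mol.
Outlet amounts (n = n₀ + ν ξ):
  R: 305 − 1(20.79) = 284.2
  Q: 226 − 2(20.79) = 184.4
  P: 0 + 1(20.79) = 20.79
  U: 0 + 1(20.79) = 20.79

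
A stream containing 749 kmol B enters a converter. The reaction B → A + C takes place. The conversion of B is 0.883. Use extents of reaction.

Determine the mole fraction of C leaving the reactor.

B reacted = 0.883 × 749 = 661.4 kmol; ν_B = −1, so ξ = 661.4/1 = 661.4 kmol.
Outlet amounts (n = n₀ + ν ξ):
  B: 749 − 1(661.4) = 87.63
  A: 0 + 1(661.4) = 661.4
  C: 0 + 1(661.4) = 661.4
Total out = 1410 kmol; y_C = 661.4 / 1410 = 0.4689.

0.469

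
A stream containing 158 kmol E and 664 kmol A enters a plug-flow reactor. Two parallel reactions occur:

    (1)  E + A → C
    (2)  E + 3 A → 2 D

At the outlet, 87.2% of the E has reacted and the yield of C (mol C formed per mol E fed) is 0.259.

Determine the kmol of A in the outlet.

Yield of C: 1ξ₁ / 158 = 0.259 → ξ₁ = 40.92 kmol.
Conversion of E: 1ξ₁ + 1ξ₂ = 0.872 × 158 = 137.8 → ξ₂ = 96.85 kmol.
Outlet amounts (n = n₀ + Σ ν·ξ):
  E: 158 − 1(40.92) − 1(96.85) = 20.22
  A: 664 − 1(40.92) − 3(96.85) = 332.5
  C: 0 + 1(40.92) = 40.92
  D: 0 + 2(96.85) = 193.7

333 kmol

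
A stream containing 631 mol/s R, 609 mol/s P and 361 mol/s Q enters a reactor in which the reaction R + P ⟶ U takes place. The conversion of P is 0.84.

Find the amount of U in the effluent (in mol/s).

P reacted = 0.84 × 609 = 511.6 mol/s; ν_P = −1, so ξ = 511.6/1 = 511.6 mol/s.
Outlet amounts (n = n₀ + ν ξ):
  R: 631 − 1(511.6) = 119.4
  P: 609 − 1(511.6) = 97.44
  U: 0 + 1(511.6) = 511.6
  Q: 361 (inert)

512 mol/s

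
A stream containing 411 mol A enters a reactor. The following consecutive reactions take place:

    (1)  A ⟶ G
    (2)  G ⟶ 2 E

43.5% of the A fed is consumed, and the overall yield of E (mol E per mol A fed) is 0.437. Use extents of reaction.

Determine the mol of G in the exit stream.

Conversion of A: A consumed = 1ξ₁ = 0.435 × 411 → ξ₁ = 178.8 mol.
Yield of E: 2ξ₂ / 411 = 0.437 → ξ₂ = 89.8 mol.
Outlet amounts (n = n₀ + Σ ν·ξ):
  A: 411 − 1(178.8) = 232.2
  G: 0 + 1(178.8) − 1(89.8) = 88.98
  E: 0 + 2(89.8) = 179.6

89 mol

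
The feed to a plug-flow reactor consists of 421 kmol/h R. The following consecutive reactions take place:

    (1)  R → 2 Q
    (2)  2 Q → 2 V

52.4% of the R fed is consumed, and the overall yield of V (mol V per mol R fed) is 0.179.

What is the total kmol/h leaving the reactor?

Conversion of R: R consumed = 1ξ₁ = 0.524 × 421 → ξ₁ = 220.6 kmol/h.
Yield of V: 2ξ₂ / 421 = 0.179 → ξ₂ = 37.68 kmol/h.
Outlet amounts (n = n₀ + Σ ν·ξ):
  R: 421 − 1(220.6) = 200.4
  Q: 0 + 2(220.6) − 2(37.68) = 365.8
  V: 0 + 2(37.68) = 75.36
Total out = 200.4 + 365.8 + 75.36 = 641.6 kmol/h.

642 kmol/h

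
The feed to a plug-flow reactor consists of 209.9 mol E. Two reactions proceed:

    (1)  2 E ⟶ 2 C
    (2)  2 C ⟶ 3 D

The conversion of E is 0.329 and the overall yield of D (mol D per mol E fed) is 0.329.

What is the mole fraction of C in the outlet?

0.0988

Conversion of E: E consumed = 2ξ₁ = 0.329 × 209.9 → ξ₁ = 34.53 mol.
Yield of D: 3ξ₂ / 209.9 = 0.329 → ξ₂ = 23.02 mol.
Outlet amounts (n = n₀ + Σ ν·ξ):
  E: 209.9 − 2(34.53) = 140.8
  C: 0 + 2(34.53) − 2(23.02) = 23.02
  D: 0 + 3(23.02) = 69.06
Total out = 232.9 mol; y_C = 23.02 / 232.9 = 0.09883.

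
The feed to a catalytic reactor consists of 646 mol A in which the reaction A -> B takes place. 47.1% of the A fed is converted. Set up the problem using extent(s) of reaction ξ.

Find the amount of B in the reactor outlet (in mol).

A reacted = 0.471 × 646 = 304.3 mol; ν_A = −1, so ξ = 304.3/1 = 304.3 mol.
Outlet amounts (n = n₀ + ν ξ):
  A: 646 − 1(304.3) = 341.7
  B: 0 + 1(304.3) = 304.3

304 mol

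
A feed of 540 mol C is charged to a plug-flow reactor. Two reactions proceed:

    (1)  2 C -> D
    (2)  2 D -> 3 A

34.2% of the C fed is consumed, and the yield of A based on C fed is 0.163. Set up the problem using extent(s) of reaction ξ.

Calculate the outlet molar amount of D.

33.7 mol

Conversion of C: C consumed = 2ξ₁ = 0.342 × 540 → ξ₁ = 92.34 mol.
Yield of A: 3ξ₂ / 540 = 0.163 → ξ₂ = 29.34 mol.
Outlet amounts (n = n₀ + Σ ν·ξ):
  C: 540 − 2(92.34) = 355.3
  D: 0 + 1(92.34) − 2(29.34) = 33.66
  A: 0 + 3(29.34) = 88.02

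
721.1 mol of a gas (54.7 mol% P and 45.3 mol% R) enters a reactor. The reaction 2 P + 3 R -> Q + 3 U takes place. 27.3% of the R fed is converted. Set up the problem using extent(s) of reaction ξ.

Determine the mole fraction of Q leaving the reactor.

R reacted = 0.273 × 326.7 = 89.18 mol; ν_R = −3, so ξ = 89.18/3 = 29.73 mol.
Outlet amounts (n = n₀ + ν ξ):
  P: 394.4 − 2(29.73) = 335
  R: 326.7 − 3(29.73) = 237.5
  Q: 0 + 1(29.73) = 29.73
  U: 0 + 3(29.73) = 89.18
Total out = 691.4 mol; y_Q = 29.73 / 691.4 = 0.043.

0.043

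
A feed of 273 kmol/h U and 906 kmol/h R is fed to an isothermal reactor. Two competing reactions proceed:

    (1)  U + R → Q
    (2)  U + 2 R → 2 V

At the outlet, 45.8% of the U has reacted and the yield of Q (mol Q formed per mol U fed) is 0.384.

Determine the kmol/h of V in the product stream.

40.4 kmol/h

Yield of Q: 1ξ₁ / 273 = 0.384 → ξ₁ = 104.8 kmol/h.
Conversion of U: 1ξ₁ + 1ξ₂ = 0.458 × 273 = 125 → ξ₂ = 20.2 kmol/h.
Outlet amounts (n = n₀ + Σ ν·ξ):
  U: 273 − 1(104.8) − 1(20.2) = 148
  R: 906 − 1(104.8) − 2(20.2) = 760.8
  Q: 0 + 1(104.8) = 104.8
  V: 0 + 2(20.2) = 40.4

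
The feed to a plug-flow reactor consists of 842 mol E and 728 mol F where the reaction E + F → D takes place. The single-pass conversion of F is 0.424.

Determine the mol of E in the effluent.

533 mol

F reacted = 0.424 × 728 = 308.7 mol; ν_F = −1, so ξ = 308.7/1 = 308.7 mol.
Outlet amounts (n = n₀ + ν ξ):
  E: 842 − 1(308.7) = 533.3
  F: 728 − 1(308.7) = 419.3
  D: 0 + 1(308.7) = 308.7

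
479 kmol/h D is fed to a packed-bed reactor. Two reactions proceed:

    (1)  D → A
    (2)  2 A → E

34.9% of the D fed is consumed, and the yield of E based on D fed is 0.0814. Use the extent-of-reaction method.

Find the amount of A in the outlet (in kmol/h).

89.2 kmol/h

Conversion of D: D consumed = 1ξ₁ = 0.349 × 479 → ξ₁ = 167.2 kmol/h.
Yield of E: 1ξ₂ / 479 = 0.0814 → ξ₂ = 38.99 kmol/h.
Outlet amounts (n = n₀ + Σ ν·ξ):
  D: 479 − 1(167.2) = 311.8
  A: 0 + 1(167.2) − 2(38.99) = 89.19
  E: 0 + 1(38.99) = 38.99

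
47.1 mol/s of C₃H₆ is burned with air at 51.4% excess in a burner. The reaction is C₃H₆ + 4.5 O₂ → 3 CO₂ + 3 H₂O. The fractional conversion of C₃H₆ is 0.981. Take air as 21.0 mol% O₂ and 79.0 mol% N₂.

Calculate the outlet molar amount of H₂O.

Stoichiometric O₂ = 4.5 × 47.1 = 212 mol/s; O₂ fed = 212 × 1.514 = 320.9 mol/s.
N₂ fed = 320.9 × 79/21 = 1207 mol/s.
Fuel reacted = 0.981 × 47.1 → ξ = 46.21 mol/s.
Outlet (n = n₀ + ν ξ):
  C₃H₆: 47.1 − 1(46.21) = 0.8949
  O₂: 320.9 − 4.5(46.21) = 113
  N₂: 1207 (inert)
  CO₂: 0 + 3(46.21) = 138.6
  H₂O: 0 + 3(46.21) = 138.6

139 mol/s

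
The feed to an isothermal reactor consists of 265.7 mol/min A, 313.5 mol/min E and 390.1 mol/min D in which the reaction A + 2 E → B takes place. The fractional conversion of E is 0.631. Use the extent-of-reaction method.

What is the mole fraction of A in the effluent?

E reacted = 0.631 × 313.5 = 197.8 mol/min; ν_E = −2, so ξ = 197.8/2 = 98.91 mol/min.
Outlet amounts (n = n₀ + ν ξ):
  A: 265.7 − 1(98.91) = 166.8
  E: 313.5 − 2(98.91) = 115.7
  B: 0 + 1(98.91) = 98.91
  D: 390.1 (inert)
Total out = 771.5 mol/min; y_A = 166.8 / 771.5 = 0.2162.

0.216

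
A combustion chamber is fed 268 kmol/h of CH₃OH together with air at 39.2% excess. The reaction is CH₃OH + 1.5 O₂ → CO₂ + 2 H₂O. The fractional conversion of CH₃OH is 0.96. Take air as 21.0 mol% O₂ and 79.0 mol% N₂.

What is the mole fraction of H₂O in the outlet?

Stoichiometric O₂ = 1.5 × 268 = 402 kmol/h; O₂ fed = 402 × 1.392 = 559.6 kmol/h.
N₂ fed = 559.6 × 79/21 = 2105 kmol/h.
Fuel reacted = 0.96 × 268 → ξ = 257.3 kmol/h.
Outlet (n = n₀ + ν ξ):
  CH₃OH: 268 − 1(257.3) = 10.72
  O₂: 559.6 − 1.5(257.3) = 173.7
  N₂: 2105 (inert)
  CO₂: 0 + 1(257.3) = 257.3
  H₂O: 0 + 2(257.3) = 514.6
Total out = 3061 kmol/h; y_H₂O = 514.6 / 3061 = 0.1681.

0.168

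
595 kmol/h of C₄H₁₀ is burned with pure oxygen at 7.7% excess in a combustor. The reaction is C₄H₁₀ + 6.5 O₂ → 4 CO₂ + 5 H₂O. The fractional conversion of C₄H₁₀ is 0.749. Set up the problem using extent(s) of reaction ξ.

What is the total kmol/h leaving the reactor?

Stoichiometric O₂ = 6.5 × 595 = 3868 kmol/h; O₂ fed = 3868 × 1.077 = 4165 kmol/h.
Fuel reacted = 0.749 × 595 → ξ = 445.7 kmol/h.
Outlet (n = n₀ + ν ξ):
  C₄H₁₀: 595 − 1(445.7) = 149.3
  O₂: 4165 − 6.5(445.7) = 1269
  CO₂: 0 + 4(445.7) = 1783
  H₂O: 0 + 5(445.7) = 2228
Total out = 149.3 + 1269 + 1783 + 2228 = 5429 kmol/h.

5430 kmol/h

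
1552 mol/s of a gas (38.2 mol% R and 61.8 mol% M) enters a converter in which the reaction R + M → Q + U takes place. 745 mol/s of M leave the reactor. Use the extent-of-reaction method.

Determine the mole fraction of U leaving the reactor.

For M: n = n₀ − 1ξ → 745 = 959.1 − 1ξ, giving ξ = 214.1 mol/s.
Outlet amounts (n = n₀ + ν ξ):
  R: 592.9 − 1(214.1) = 378.7
  M: 959.1 − 1(214.1) = 745
  Q: 0 + 1(214.1) = 214.1
  U: 0 + 1(214.1) = 214.1
Total out = 1552 mol/s; y_U = 214.1 / 1552 = 0.138.

0.138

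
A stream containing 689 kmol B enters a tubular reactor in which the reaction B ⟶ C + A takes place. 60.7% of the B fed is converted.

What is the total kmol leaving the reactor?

1110 kmol

B reacted = 0.607 × 689 = 418.2 kmol; ν_B = −1, so ξ = 418.2/1 = 418.2 kmol.
Outlet amounts (n = n₀ + ν ξ):
  B: 689 − 1(418.2) = 270.8
  C: 0 + 1(418.2) = 418.2
  A: 0 + 1(418.2) = 418.2
Total out = 270.8 + 418.2 + 418.2 = 1107 kmol.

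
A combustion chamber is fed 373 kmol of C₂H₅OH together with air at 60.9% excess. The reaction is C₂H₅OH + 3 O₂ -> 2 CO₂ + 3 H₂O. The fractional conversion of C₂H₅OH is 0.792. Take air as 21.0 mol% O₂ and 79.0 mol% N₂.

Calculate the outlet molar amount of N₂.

6770 kmol

Stoichiometric O₂ = 3 × 373 = 1119 kmol; O₂ fed = 1119 × 1.609 = 1800 kmol.
N₂ fed = 1800 × 79/21 = 6773 kmol.
Fuel reacted = 0.792 × 373 → ξ = 295.4 kmol.
Outlet (n = n₀ + ν ξ):
  C₂H₅OH: 373 − 1(295.4) = 77.58
  O₂: 1800 − 3(295.4) = 914.2
  N₂: 6773 (inert)
  CO₂: 0 + 2(295.4) = 590.8
  H₂O: 0 + 3(295.4) = 886.2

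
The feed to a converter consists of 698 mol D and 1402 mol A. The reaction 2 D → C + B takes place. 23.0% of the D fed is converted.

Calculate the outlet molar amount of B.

80.3 mol

D reacted = 0.23 × 698 = 160.5 mol; ν_D = −2, so ξ = 160.5/2 = 80.27 mol.
Outlet amounts (n = n₀ + ν ξ):
  D: 698 − 2(80.27) = 537.5
  C: 0 + 1(80.27) = 80.27
  B: 0 + 1(80.27) = 80.27
  A: 1402 (inert)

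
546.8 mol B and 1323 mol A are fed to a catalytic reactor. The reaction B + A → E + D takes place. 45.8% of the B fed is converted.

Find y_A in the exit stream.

B reacted = 0.458 × 546.8 = 250.4 mol; ν_B = −1, so ξ = 250.4/1 = 250.4 mol.
Outlet amounts (n = n₀ + ν ξ):
  B: 546.8 − 1(250.4) = 296.4
  A: 1323 − 1(250.4) = 1073
  E: 0 + 1(250.4) = 250.4
  D: 0 + 1(250.4) = 250.4
Total out = 1870 mol; y_A = 1073 / 1870 = 0.5736.

0.574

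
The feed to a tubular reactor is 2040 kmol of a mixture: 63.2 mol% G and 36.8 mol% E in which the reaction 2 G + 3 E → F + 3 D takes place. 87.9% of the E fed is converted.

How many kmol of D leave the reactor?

E reacted = 0.879 × 750.7 = 659.9 kmol; ν_E = −3, so ξ = 659.9/3 = 220 kmol.
Outlet amounts (n = n₀ + ν ξ):
  G: 1289 − 2(220) = 849.4
  E: 750.7 − 3(220) = 90.84
  F: 0 + 1(220) = 220
  D: 0 + 3(220) = 659.9

660 kmol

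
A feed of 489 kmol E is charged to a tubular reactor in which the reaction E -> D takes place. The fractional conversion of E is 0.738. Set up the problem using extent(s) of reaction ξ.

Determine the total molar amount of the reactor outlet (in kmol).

E reacted = 0.738 × 489 = 360.9 kmol; ν_E = −1, so ξ = 360.9/1 = 360.9 kmol.
Outlet amounts (n = n₀ + ν ξ):
  E: 489 − 1(360.9) = 128.1
  D: 0 + 1(360.9) = 360.9
Total out = 128.1 + 360.9 = 489 kmol.

489 kmol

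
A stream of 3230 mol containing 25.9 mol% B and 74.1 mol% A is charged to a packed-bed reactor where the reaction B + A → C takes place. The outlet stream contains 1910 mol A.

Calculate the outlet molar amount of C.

483 mol

For A: n = n₀ − 1ξ → 1910 = 2393 − 1ξ, giving ξ = 483.4 mol.
Outlet amounts (n = n₀ + ν ξ):
  B: 836.6 − 1(483.4) = 353.1
  A: 2393 − 1(483.4) = 1910
  C: 0 + 1(483.4) = 483.4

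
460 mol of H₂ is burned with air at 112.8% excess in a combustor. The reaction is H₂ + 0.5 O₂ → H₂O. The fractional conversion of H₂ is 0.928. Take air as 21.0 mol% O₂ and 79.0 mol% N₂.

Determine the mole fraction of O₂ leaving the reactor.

0.107

Stoichiometric O₂ = 0.5 × 460 = 230 mol; O₂ fed = 230 × 2.128 = 489.4 mol.
N₂ fed = 489.4 × 79/21 = 1841 mol.
Fuel reacted = 0.928 × 460 → ξ = 426.9 mol.
Outlet (n = n₀ + ν ξ):
  H₂: 460 − 1(426.9) = 33.12
  O₂: 489.4 − 0.5(426.9) = 276
  N₂: 1841 (inert)
  H₂O: 0 + 1(426.9) = 426.9
Total out = 2577 mol; y_O₂ = 276 / 2577 = 0.1071.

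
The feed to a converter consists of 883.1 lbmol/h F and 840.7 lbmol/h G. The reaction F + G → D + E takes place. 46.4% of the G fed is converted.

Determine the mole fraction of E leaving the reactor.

G reacted = 0.464 × 840.7 = 390.1 lbmol/h; ν_G = −1, so ξ = 390.1/1 = 390.1 lbmol/h.
Outlet amounts (n = n₀ + ν ξ):
  F: 883.1 − 1(390.1) = 493
  G: 840.7 − 1(390.1) = 450.6
  D: 0 + 1(390.1) = 390.1
  E: 0 + 1(390.1) = 390.1
Total out = 1724 lbmol/h; y_E = 390.1 / 1724 = 0.2263.

0.226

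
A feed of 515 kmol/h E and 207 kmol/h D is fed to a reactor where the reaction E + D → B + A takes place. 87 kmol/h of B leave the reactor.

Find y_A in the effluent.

0.12

For B: n = n₀ + 1ξ → 87 = 0 + 1ξ, giving ξ = 87 kmol/h.
Outlet amounts (n = n₀ + ν ξ):
  E: 515 − 1(87) = 428
  D: 207 − 1(87) = 120
  B: 0 + 1(87) = 87
  A: 0 + 1(87) = 87
Total out = 722 kmol/h; y_A = 87 / 722 = 0.1205.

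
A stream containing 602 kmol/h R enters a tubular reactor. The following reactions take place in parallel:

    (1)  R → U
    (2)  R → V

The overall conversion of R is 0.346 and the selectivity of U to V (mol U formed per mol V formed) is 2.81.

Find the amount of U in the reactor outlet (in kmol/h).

Conversion of R: R consumed = 0.346 × 602 = 208.3 kmol/h = 1ξ₁ + 1ξ₂.
Selectivity: 1ξ₁ / (1ξ₂) = 2.81 → ξ₁ = 2.81 ξ₂.
Substitute: (1·2.81 + 1) ξ₂ = 208.3 → ξ₂ = 54.67 kmol/h, ξ₁ = 153.6 kmol/h.
Outlet amounts (n = n₀ + Σ ν·ξ):
  R: 602 − 1(153.6) − 1(54.67) = 393.7
  U: 0 + 1(153.6) = 153.6
  V: 0 + 1(54.67) = 54.67

154 kmol/h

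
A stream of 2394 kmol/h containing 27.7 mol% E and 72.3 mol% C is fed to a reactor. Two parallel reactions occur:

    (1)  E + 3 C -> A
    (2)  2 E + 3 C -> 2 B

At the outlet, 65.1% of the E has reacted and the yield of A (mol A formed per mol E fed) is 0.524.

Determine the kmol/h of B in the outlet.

Yield of A: 1ξ₁ / 663.1 = 0.524 → ξ₁ = 347.5 kmol/h.
Conversion of E: 1ξ₁ + 2ξ₂ = 0.651 × 663.1 = 431.7 → ξ₂ = 42.11 kmol/h.
Outlet amounts (n = n₀ + Σ ν·ξ):
  E: 663.1 − 1(347.5) − 2(42.11) = 231.4
  C: 1731 − 3(347.5) − 3(42.11) = 562.1
  A: 0 + 1(347.5) = 347.5
  B: 0 + 2(42.11) = 84.22

84.2 kmol/h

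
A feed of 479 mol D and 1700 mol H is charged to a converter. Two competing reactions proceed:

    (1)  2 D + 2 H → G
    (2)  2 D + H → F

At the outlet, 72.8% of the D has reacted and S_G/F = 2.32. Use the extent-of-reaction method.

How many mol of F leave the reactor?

52.5 mol

Conversion of D: D consumed = 0.728 × 479 = 348.7 mol = 2ξ₁ + 2ξ₂.
Selectivity: 1ξ₁ / (1ξ₂) = 2.32 → ξ₁ = 2.32 ξ₂.
Substitute: (2·2.32 + 2) ξ₂ = 348.7 → ξ₂ = 52.52 mol, ξ₁ = 121.8 mol.
Outlet amounts (n = n₀ + Σ ν·ξ):
  D: 479 − 2(121.8) − 2(52.52) = 130.3
  H: 1700 − 2(121.8) − 1(52.52) = 1404
  G: 0 + 1(121.8) = 121.8
  F: 0 + 1(52.52) = 52.52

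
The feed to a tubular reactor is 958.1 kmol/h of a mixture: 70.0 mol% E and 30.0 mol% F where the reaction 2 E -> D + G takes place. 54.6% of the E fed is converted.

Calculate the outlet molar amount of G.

E reacted = 0.546 × 670.7 = 366.2 kmol/h; ν_E = −2, so ξ = 366.2/2 = 183.1 kmol/h.
Outlet amounts (n = n₀ + ν ξ):
  E: 670.7 − 2(183.1) = 304.5
  D: 0 + 1(183.1) = 183.1
  G: 0 + 1(183.1) = 183.1
  F: 287.4 (inert)

183 kmol/h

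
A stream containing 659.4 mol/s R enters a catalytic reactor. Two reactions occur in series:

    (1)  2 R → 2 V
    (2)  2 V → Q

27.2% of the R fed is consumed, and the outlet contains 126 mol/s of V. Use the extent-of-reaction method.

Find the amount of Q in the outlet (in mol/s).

Conversion of R: R consumed = 2ξ₁ = 0.272 × 659.4 → ξ₁ = 89.68 mol/s.
V balance: n_V = 0 + 2ξ₁ − 2ξ₂ = 126 → ξ₂ = (2·89.68 − 126)/2 = 26.68 mol/s.
Outlet amounts (n = n₀ + Σ ν·ξ):
  R: 659.4 − 2(89.68) = 480
  V: 0 + 2(89.68) − 2(26.68) = 126
  Q: 0 + 1(26.68) = 26.68

26.7 mol/s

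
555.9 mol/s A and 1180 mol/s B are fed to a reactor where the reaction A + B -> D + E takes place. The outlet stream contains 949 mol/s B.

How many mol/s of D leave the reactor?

For B: n = n₀ − 1ξ → 949 = 1180 − 1ξ, giving ξ = 231 mol/s.
Outlet amounts (n = n₀ + ν ξ):
  A: 555.9 − 1(231) = 324.9
  B: 1180 − 1(231) = 949
  D: 0 + 1(231) = 231
  E: 0 + 1(231) = 231

231 mol/s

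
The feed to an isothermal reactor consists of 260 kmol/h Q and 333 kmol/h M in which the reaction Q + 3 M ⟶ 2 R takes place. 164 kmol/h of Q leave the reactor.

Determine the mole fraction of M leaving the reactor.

0.112

For Q: n = n₀ − 1ξ → 164 = 260 − 1ξ, giving ξ = 96 kmol/h.
Outlet amounts (n = n₀ + ν ξ):
  Q: 260 − 1(96) = 164
  M: 333 − 3(96) = 45
  R: 0 + 2(96) = 192
Total out = 401 kmol/h; y_M = 45 / 401 = 0.1122.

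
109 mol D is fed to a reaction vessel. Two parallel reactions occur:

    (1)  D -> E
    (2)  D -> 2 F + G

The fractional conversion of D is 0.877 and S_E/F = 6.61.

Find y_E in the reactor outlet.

Conversion of D: D consumed = 0.877 × 109 = 95.59 mol = 1ξ₁ + 1ξ₂.
Selectivity: 1ξ₁ / (2ξ₂) = 6.61 → ξ₁ = 13.22 ξ₂.
Substitute: (1·13.22 + 1) ξ₂ = 95.59 → ξ₂ = 6.722 mol, ξ₁ = 88.87 mol.
Outlet amounts (n = n₀ + Σ ν·ξ):
  D: 109 − 1(88.87) − 1(6.722) = 13.41
  E: 0 + 1(88.87) = 88.87
  F: 0 + 2(6.722) = 13.44
  G: 0 + 1(6.722) = 6.722
Total out = 122.4 mol; y_E = 88.87 / 122.4 = 0.7258.

0.726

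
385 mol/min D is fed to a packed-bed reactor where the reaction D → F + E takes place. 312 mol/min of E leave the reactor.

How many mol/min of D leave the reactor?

For E: n = n₀ + 1ξ → 312 = 0 + 1ξ, giving ξ = 312 mol/min.
Outlet amounts (n = n₀ + ν ξ):
  D: 385 − 1(312) = 73
  F: 0 + 1(312) = 312
  E: 0 + 1(312) = 312

73 mol/min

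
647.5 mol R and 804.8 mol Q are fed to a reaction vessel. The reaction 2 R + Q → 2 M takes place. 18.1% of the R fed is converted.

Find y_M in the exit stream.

0.0841

R reacted = 0.181 × 647.5 = 117.2 mol; ν_R = −2, so ξ = 117.2/2 = 58.6 mol.
Outlet amounts (n = n₀ + ν ξ):
  R: 647.5 − 2(58.6) = 530.3
  Q: 804.8 − 1(58.6) = 746.2
  M: 0 + 2(58.6) = 117.2
Total out = 1394 mol; y_M = 117.2 / 1394 = 0.08409.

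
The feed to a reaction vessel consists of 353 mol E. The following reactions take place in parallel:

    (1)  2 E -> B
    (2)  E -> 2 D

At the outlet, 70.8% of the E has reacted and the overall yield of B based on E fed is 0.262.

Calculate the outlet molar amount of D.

Yield of B: 1ξ₁ / 353 = 0.262 → ξ₁ = 92.49 mol.
Conversion of E: 2ξ₁ + 1ξ₂ = 0.708 × 353 = 249.9 → ξ₂ = 64.95 mol.
Outlet amounts (n = n₀ + Σ ν·ξ):
  E: 353 − 2(92.49) − 1(64.95) = 103.1
  B: 0 + 1(92.49) = 92.49
  D: 0 + 2(64.95) = 129.9

130 mol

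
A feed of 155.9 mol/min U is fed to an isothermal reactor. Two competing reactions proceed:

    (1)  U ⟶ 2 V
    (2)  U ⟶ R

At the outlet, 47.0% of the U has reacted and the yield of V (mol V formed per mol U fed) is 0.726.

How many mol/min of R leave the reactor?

Yield of V: 2ξ₁ / 155.9 = 0.726 → ξ₁ = 56.59 mol/min.
Conversion of U: 1ξ₁ + 1ξ₂ = 0.47 × 155.9 = 73.27 → ξ₂ = 16.68 mol/min.
Outlet amounts (n = n₀ + Σ ν·ξ):
  U: 155.9 − 1(56.59) − 1(16.68) = 82.63
  V: 0 + 2(56.59) = 113.2
  R: 0 + 1(16.68) = 16.68

16.7 mol/min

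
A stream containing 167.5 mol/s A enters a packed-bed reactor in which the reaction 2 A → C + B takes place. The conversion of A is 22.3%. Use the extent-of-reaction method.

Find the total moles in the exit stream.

A reacted = 0.223 × 167.5 = 37.35 mol/s; ν_A = −2, so ξ = 37.35/2 = 18.68 mol/s.
Outlet amounts (n = n₀ + ν ξ):
  A: 167.5 − 2(18.68) = 130.1
  C: 0 + 1(18.68) = 18.68
  B: 0 + 1(18.68) = 18.68
Total out = 130.1 + 18.68 + 18.68 = 167.5 mol/s.

168 mol/s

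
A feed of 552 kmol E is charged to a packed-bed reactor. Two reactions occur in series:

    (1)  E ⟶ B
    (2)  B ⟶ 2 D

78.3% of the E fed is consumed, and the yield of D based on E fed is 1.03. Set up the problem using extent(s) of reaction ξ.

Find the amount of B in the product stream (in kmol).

148 kmol

Conversion of E: E consumed = 1ξ₁ = 0.783 × 552 → ξ₁ = 432.2 kmol.
Yield of D: 2ξ₂ / 552 = 1.03 → ξ₂ = 284.3 kmol.
Outlet amounts (n = n₀ + Σ ν·ξ):
  E: 552 − 1(432.2) = 119.8
  B: 0 + 1(432.2) − 1(284.3) = 147.9
  D: 0 + 2(284.3) = 568.6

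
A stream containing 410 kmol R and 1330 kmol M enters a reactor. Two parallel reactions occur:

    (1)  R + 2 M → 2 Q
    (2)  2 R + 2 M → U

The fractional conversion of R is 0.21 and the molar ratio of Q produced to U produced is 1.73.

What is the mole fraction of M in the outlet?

Conversion of R: R consumed = 0.21 × 410 = 86.1 kmol = 1ξ₁ + 2ξ₂.
Selectivity: 2ξ₁ / (1ξ₂) = 1.73 → ξ₁ = 0.865 ξ₂.
Substitute: (1·0.865 + 2) ξ₂ = 86.1 → ξ₂ = 30.05 kmol, ξ₁ = 26 kmol.
Outlet amounts (n = n₀ + Σ ν·ξ):
  R: 410 − 1(26) − 2(30.05) = 323.9
  M: 1330 − 2(26) − 2(30.05) = 1218
  Q: 0 + 2(26) = 51.99
  U: 0 + 1(30.05) = 30.05
Total out = 1624 kmol; y_M = 1218 / 1624 = 0.75.

0.75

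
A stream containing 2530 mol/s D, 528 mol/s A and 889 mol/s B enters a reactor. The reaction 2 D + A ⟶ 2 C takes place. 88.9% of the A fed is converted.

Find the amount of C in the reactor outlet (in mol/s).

A reacted = 0.889 × 528 = 469.4 mol/s; ν_A = −1, so ξ = 469.4/1 = 469.4 mol/s.
Outlet amounts (n = n₀ + ν ξ):
  D: 2530 − 2(469.4) = 1591
  A: 528 − 1(469.4) = 58.61
  C: 0 + 2(469.4) = 938.8
  B: 889 (inert)

939 mol/s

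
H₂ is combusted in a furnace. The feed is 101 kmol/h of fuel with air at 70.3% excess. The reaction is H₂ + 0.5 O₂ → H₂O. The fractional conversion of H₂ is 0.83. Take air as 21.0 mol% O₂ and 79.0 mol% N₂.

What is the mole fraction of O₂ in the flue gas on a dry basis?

Stoichiometric O₂ = 0.5 × 101 = 50.5 kmol/h; O₂ fed = 50.5 × 1.703 = 86 kmol/h.
N₂ fed = 86 × 79/21 = 323.5 kmol/h.
Fuel reacted = 0.83 × 101 → ξ = 83.83 kmol/h.
Outlet (n = n₀ + ν ξ):
  H₂: 101 − 1(83.83) = 17.17
  O₂: 86 − 0.5(83.83) = 44.09
  N₂: 323.5 (inert)
  H₂O: 0 + 1(83.83) = 83.83
Dry total = 384.8 kmol/h; y_O₂ (dry) = 44.09 / 384.8 = 0.1146.

0.115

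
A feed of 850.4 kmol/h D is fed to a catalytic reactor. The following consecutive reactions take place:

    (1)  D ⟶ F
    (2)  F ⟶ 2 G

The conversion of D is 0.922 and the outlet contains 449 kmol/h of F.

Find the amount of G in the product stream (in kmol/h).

670 kmol/h

Conversion of D: D consumed = 1ξ₁ = 0.922 × 850.4 → ξ₁ = 784.1 kmol/h.
F balance: n_F = 0 + 1ξ₁ − 1ξ₂ = 449 → ξ₂ = (1·784.1 − 449)/1 = 335.1 kmol/h.
Outlet amounts (n = n₀ + Σ ν·ξ):
  D: 850.4 − 1(784.1) = 66.33
  F: 0 + 1(784.1) − 1(335.1) = 449
  G: 0 + 2(335.1) = 670.1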